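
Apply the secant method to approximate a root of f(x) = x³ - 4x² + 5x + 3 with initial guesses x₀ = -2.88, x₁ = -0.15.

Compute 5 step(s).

f(x) = x³ - 4x² + 5x + 3
x₀ = -2.88, x₁ = -0.15

Secant formula: x_{n+1} = x_n - f(x_n)(x_n - x_{n-1})/(f(x_n) - f(x_{n-1}))

Iteration 1:
  f(-2.880000) = -68.465472
  f(-0.150000) = 2.156625
  x_2 = -0.150000 - 2.156625×(-0.150000 - (-2.880000))/(2.156625 - (-68.465472))
       = -0.233367
Iteration 2:
  f(-0.150000) = 2.156625
  f(-0.233367) = 1.602612
  x_3 = -0.233367 - 1.602612×(-0.233367 - (-0.150000))/(1.602612 - 2.156625)
       = -0.474527
Iteration 3:
  f(-0.233367) = 1.602612
  f(-0.474527) = -0.380193
  x_4 = -0.474527 - (-0.380193)×(-0.474527 - (-0.233367))/(-0.380193 - 1.602612)
       = -0.428286
Iteration 4:
  f(-0.474527) = -0.380193
  f(-0.428286) = 0.046294
  x_5 = -0.428286 - 0.046294×(-0.428286 - (-0.474527))/(0.046294 - (-0.380193))
       = -0.433305
Iteration 5:
  f(-0.428286) = 0.046294
  f(-0.433305) = 0.001104
  x_6 = -0.433305 - 0.001104×(-0.433305 - (-0.428286))/(0.001104 - 0.046294)
       = -0.433428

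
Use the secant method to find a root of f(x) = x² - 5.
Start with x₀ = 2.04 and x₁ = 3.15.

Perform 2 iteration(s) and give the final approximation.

f(x) = x² - 5
x₀ = 2.04, x₁ = 3.15

Secant formula: x_{n+1} = x_n - f(x_n)(x_n - x_{n-1})/(f(x_n) - f(x_{n-1}))

Iteration 1:
  f(2.040000) = -0.838400
  f(3.150000) = 4.922500
  x_2 = 3.150000 - 4.922500×(3.150000 - 2.040000)/(4.922500 - (-0.838400))
       = 2.201541
Iteration 2:
  f(3.150000) = 4.922500
  f(2.201541) = -0.153215
  x_3 = 2.201541 - (-0.153215)×(2.201541 - 3.150000)/(-0.153215 - 4.922500)
       = 2.230172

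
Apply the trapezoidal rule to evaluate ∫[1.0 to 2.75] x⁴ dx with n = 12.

f(x) = x⁴
a = 1.0, b = 2.75, n = 12
h = (b - a)/n = 0.145833

Trapezoidal rule: (h/2)[f(x₀) + 2f(x₁) + 2f(x₂) + ... + f(xₙ)]

x_0 = 1.0000, f(x_0) = 1.000000, coefficient = 1
x_1 = 1.1458, f(x_1) = 1.723796, coefficient = 2
x_2 = 1.2917, f(x_2) = 2.783568, coefficient = 2
x_3 = 1.4375, f(x_3) = 4.270035, coefficient = 2
x_4 = 1.5833, f(x_4) = 6.284770, coefficient = 2
x_5 = 1.7292, f(x_5) = 8.940204, coefficient = 2
x_6 = 1.8750, f(x_6) = 12.359619, coefficient = 2
x_7 = 2.0208, f(x_7) = 16.677156, coefficient = 2
x_8 = 2.1667, f(x_8) = 22.037809, coefficient = 2
x_9 = 2.3125, f(x_9) = 28.597427, coefficient = 2
x_10 = 2.4583, f(x_10) = 36.522717, coefficient = 2
x_11 = 2.6042, f(x_11) = 45.991238, coefficient = 2
x_12 = 2.7500, f(x_12) = 57.191406, coefficient = 1

I ≈ (0.145833/2) × 430.568084 = 31.395589
Exact value: 31.255273
Error: 0.140316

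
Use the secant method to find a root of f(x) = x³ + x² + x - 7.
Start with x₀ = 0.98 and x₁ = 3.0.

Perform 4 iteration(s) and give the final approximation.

f(x) = x³ + x² + x - 7
x₀ = 0.98, x₁ = 3.0

Secant formula: x_{n+1} = x_n - f(x_n)(x_n - x_{n-1})/(f(x_n) - f(x_{n-1}))

Iteration 1:
  f(0.980000) = -4.118408
  f(3.000000) = 32.000000
  x_2 = 3.000000 - 32.000000×(3.000000 - 0.980000)/(32.000000 - (-4.118408))
       = 1.210331
Iteration 2:
  f(3.000000) = 32.000000
  f(1.210331) = -2.551754
  x_3 = 1.210331 - (-2.551754)×(1.210331 - 3.000000)/(-2.551754 - 32.000000)
       = 1.342503
Iteration 3:
  f(1.210331) = -2.551754
  f(1.342503) = -1.435566
  x_4 = 1.342503 - (-1.435566)×(1.342503 - 1.210331)/(-1.435566 - (-2.551754))
       = 1.512495
Iteration 4:
  f(1.342503) = -1.435566
  f(1.512495) = 0.260183
  x_5 = 1.512495 - 0.260183×(1.512495 - 1.342503)/(0.260183 - (-1.435566))
       = 1.486413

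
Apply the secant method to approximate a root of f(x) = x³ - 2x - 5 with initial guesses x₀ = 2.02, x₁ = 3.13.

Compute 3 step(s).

f(x) = x³ - 2x - 5
x₀ = 2.02, x₁ = 3.13

Secant formula: x_{n+1} = x_n - f(x_n)(x_n - x_{n-1})/(f(x_n) - f(x_{n-1}))

Iteration 1:
  f(2.020000) = -0.797592
  f(3.130000) = 19.404297
  x_2 = 3.130000 - 19.404297×(3.130000 - 2.020000)/(19.404297 - (-0.797592))
       = 2.063824
Iteration 2:
  f(3.130000) = 19.404297
  f(2.063824) = -0.337059
  x_3 = 2.063824 - (-0.337059)×(2.063824 - 3.130000)/(-0.337059 - 19.404297)
       = 2.082028
Iteration 3:
  f(2.063824) = -0.337059
  f(2.082028) = -0.138801
  x_4 = 2.082028 - (-0.138801)×(2.082028 - 2.063824)/(-0.138801 - (-0.337059))
       = 2.094772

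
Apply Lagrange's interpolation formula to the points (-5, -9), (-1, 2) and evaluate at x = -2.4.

Lagrange interpolation formula:
P(x) = Σ yᵢ × Lᵢ(x)
where Lᵢ(x) = Π_{j≠i} (x - xⱼ)/(xᵢ - xⱼ)

L_0(-2.4) = (-2.4 - (-1))/(-5 - (-1)) = 0.350000
L_1(-2.4) = (-2.4 - (-5))/(-1 - (-5)) = 0.650000

P(-2.4) = (-9)×L_0(-2.4) + 2×L_1(-2.4)
P(-2.4) = -1.850000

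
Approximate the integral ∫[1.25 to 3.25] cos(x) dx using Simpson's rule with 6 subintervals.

f(x) = cos(x)
a = 1.25, b = 3.25, n = 6
h = (b - a)/n = 0.333333

Simpson's rule: (h/3)[f(x₀) + 4f(x₁) + 2f(x₂) + ... + f(xₙ)]

x_0 = 1.2500, f(x_0) = 0.315322, coefficient = 1
x_1 = 1.5833, f(x_1) = -0.012537, coefficient = 4
x_2 = 1.9167, f(x_2) = -0.339016, coefficient = 2
x_3 = 2.2500, f(x_3) = -0.628174, coefficient = 4
x_4 = 2.5833, f(x_4) = -0.848178, coefficient = 2
x_5 = 2.9167, f(x_5) = -0.974811, coefficient = 4
x_6 = 3.2500, f(x_6) = -0.994130, coefficient = 1

I ≈ (0.333333/3) × -9.515279 = -1.057253
Exact value: -1.057180
Error: 0.000073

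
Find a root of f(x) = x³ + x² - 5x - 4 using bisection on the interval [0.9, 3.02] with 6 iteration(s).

f(x) = x³ + x² - 5x - 4
Initial interval: [0.9, 3.02]

Iteration 1:
  c_1 = (0.900000 + 3.020000)/2 = 1.960000
  f(c_1) = f(1.960000) = -2.428864
  f(a) × f(c) ≥ 0, new interval: [1.960000, 3.020000]
Iteration 2:
  c_2 = (1.960000 + 3.020000)/2 = 2.490000
  f(c_2) = f(2.490000) = 5.188349
  f(a) × f(c) < 0, new interval: [1.960000, 2.490000]
Iteration 3:
  c_3 = (1.960000 + 2.490000)/2 = 2.225000
  f(c_3) = f(2.225000) = 0.840766
  f(a) × f(c) < 0, new interval: [1.960000, 2.225000]
Iteration 4:
  c_4 = (1.960000 + 2.225000)/2 = 2.092500
  f(c_4) = f(2.092500) = -0.921815
  f(a) × f(c) ≥ 0, new interval: [2.092500, 2.225000]
Iteration 5:
  c_5 = (2.092500 + 2.225000)/2 = 2.158750
  f(c_5) = f(2.158750) = -0.073338
  f(a) × f(c) ≥ 0, new interval: [2.158750, 2.225000]
Iteration 6:
  c_6 = (2.158750 + 2.225000)/2 = 2.191875
  f(c_6) = f(2.191875) = 0.375401
  f(a) × f(c) < 0, new interval: [2.158750, 2.191875]

After 6 iteration(s), the approximation is c_6 = 2.191875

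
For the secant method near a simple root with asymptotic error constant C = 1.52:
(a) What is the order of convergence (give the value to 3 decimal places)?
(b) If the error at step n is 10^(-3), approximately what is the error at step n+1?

(a) Secant method has superlinear convergence with order φ = (1+√5)/2 ≈ 1.618.
    This means |e_{n+1}| ≈ C|e_n|^1.618.

(b) With |e_n| = 10^(-3) and C = 1.52:
    |e_{n+1}| ≈ 1.52 × (10^(-3))^1.618 = 1.52 × 10^(-4.85)

(a) ≈ 1.618 (golden ratio); (b) |e_{n+1}| ≈ 2.127e-05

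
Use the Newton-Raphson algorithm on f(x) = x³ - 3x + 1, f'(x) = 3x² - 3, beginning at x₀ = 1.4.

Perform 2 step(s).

f(x) = x³ - 3x + 1
f'(x) = 3x² - 3
x₀ = 1.4

Newton-Raphson formula: x_{n+1} = x_n - f(x_n)/f'(x_n)

Iteration 1:
  f(1.400000) = -0.456000
  f'(1.400000) = 2.880000
  x_1 = 1.400000 - (-0.456000)/2.880000 = 1.558333
Iteration 2:
  f(1.558333) = 0.109261
  f'(1.558333) = 4.285208
  x_2 = 1.558333 - 0.109261/4.285208 = 1.532836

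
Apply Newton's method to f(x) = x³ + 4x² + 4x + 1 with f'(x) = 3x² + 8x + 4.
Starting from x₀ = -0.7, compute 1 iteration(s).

f(x) = x³ + 4x² + 4x + 1
f'(x) = 3x² + 8x + 4
x₀ = -0.7

Newton-Raphson formula: x_{n+1} = x_n - f(x_n)/f'(x_n)

Iteration 1:
  f(-0.700000) = -0.183000
  f'(-0.700000) = -0.130000
  x_1 = -0.700000 - (-0.183000)/(-0.130000) = -2.107692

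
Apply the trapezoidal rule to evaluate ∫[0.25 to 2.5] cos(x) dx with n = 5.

f(x) = cos(x)
a = 0.25, b = 2.5, n = 5
h = (b - a)/n = 0.450000

Trapezoidal rule: (h/2)[f(x₀) + 2f(x₁) + 2f(x₂) + ... + f(xₙ)]

x_0 = 0.2500, f(x_0) = 0.968912, coefficient = 1
x_1 = 0.7000, f(x_1) = 0.764842, coefficient = 2
x_2 = 1.1500, f(x_2) = 0.408487, coefficient = 2
x_3 = 1.6000, f(x_3) = -0.029200, coefficient = 2
x_4 = 2.0500, f(x_4) = -0.461073, coefficient = 2
x_5 = 2.5000, f(x_5) = -0.801144, coefficient = 1

I ≈ (0.450000/2) × 1.533884 = 0.345124
Exact value: 0.351068
Error: 0.005944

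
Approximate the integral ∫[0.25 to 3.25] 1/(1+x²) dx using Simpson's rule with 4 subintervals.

f(x) = 1/(1+x²)
a = 0.25, b = 3.25, n = 4
h = (b - a)/n = 0.750000

Simpson's rule: (h/3)[f(x₀) + 4f(x₁) + 2f(x₂) + ... + f(xₙ)]

x_0 = 0.2500, f(x_0) = 0.941176, coefficient = 1
x_1 = 1.0000, f(x_1) = 0.500000, coefficient = 4
x_2 = 1.7500, f(x_2) = 0.246154, coefficient = 2
x_3 = 2.5000, f(x_3) = 0.137931, coefficient = 4
x_4 = 3.2500, f(x_4) = 0.086486, coefficient = 1

I ≈ (0.750000/3) × 4.071695 = 1.017924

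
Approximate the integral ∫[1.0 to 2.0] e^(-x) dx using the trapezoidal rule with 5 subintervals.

f(x) = e^(-x)
a = 1.0, b = 2.0, n = 5
h = (b - a)/n = 0.200000

Trapezoidal rule: (h/2)[f(x₀) + 2f(x₁) + 2f(x₂) + ... + f(xₙ)]

x_0 = 1.0000, f(x_0) = 0.367879, coefficient = 1
x_1 = 1.2000, f(x_1) = 0.301194, coefficient = 2
x_2 = 1.4000, f(x_2) = 0.246597, coefficient = 2
x_3 = 1.6000, f(x_3) = 0.201897, coefficient = 2
x_4 = 1.8000, f(x_4) = 0.165299, coefficient = 2
x_5 = 2.0000, f(x_5) = 0.135335, coefficient = 1

I ≈ (0.200000/2) × 2.333188 = 0.233319
Exact value: 0.232544
Error: 0.000775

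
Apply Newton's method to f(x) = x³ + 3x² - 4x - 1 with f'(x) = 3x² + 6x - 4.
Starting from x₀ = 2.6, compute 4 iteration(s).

f(x) = x³ + 3x² - 4x - 1
f'(x) = 3x² + 6x - 4
x₀ = 2.6

Newton-Raphson formula: x_{n+1} = x_n - f(x_n)/f'(x_n)

Iteration 1:
  f(2.600000) = 26.456000
  f'(2.600000) = 31.880000
  x_1 = 2.600000 - 26.456000/31.880000 = 1.770138
Iteration 2:
  f(1.770138) = 6.866144
  f'(1.770138) = 16.020994
  x_2 = 1.770138 - 6.866144/16.020994 = 1.341566
Iteration 3:
  f(1.341566) = 1.447687
  f'(1.341566) = 9.448799
  x_3 = 1.341566 - 1.447687/9.448799 = 1.188352
Iteration 4:
  f(1.188352) = 0.161305
  f'(1.188352) = 7.366660
  x_4 = 1.188352 - 0.161305/7.366660 = 1.166456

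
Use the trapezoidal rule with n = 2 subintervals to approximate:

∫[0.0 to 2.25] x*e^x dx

f(x) = x*e^x
a = 0.0, b = 2.25, n = 2
h = (b - a)/n = 1.125000

Trapezoidal rule: (h/2)[f(x₀) + 2f(x₁) + 2f(x₂) + ... + f(xₙ)]

x_0 = 0.0000, f(x_0) = 0.000000, coefficient = 1
x_1 = 1.1250, f(x_1) = 3.465244, coefficient = 2
x_2 = 2.2500, f(x_2) = 21.347406, coefficient = 1

I ≈ (1.125000/2) × 28.277894 = 15.906315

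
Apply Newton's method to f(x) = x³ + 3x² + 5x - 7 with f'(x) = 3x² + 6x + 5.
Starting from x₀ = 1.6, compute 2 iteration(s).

f(x) = x³ + 3x² + 5x - 7
f'(x) = 3x² + 6x + 5
x₀ = 1.6

Newton-Raphson formula: x_{n+1} = x_n - f(x_n)/f'(x_n)

Iteration 1:
  f(1.600000) = 12.776000
  f'(1.600000) = 22.280000
  x_1 = 1.600000 - 12.776000/22.280000 = 1.026571
Iteration 2:
  f(1.026571) = 2.376248
  f'(1.026571) = 14.320969
  x_2 = 1.026571 - 2.376248/14.320969 = 0.860643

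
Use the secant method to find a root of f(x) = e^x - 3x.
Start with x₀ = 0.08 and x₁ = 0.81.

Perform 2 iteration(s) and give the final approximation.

f(x) = e^x - 3x
x₀ = 0.08, x₁ = 0.81

Secant formula: x_{n+1} = x_n - f(x_n)(x_n - x_{n-1})/(f(x_n) - f(x_{n-1}))

Iteration 1:
  f(0.080000) = 0.843287
  f(0.810000) = -0.182092
  x_2 = 0.810000 - (-0.182092)×(0.810000 - 0.080000)/(-0.182092 - 0.843287)
       = 0.680363
Iteration 2:
  f(0.810000) = -0.182092
  f(0.680363) = -0.066495
  x_3 = 0.680363 - (-0.066495)×(0.680363 - 0.810000)/(-0.066495 - (-0.182092))
       = 0.605792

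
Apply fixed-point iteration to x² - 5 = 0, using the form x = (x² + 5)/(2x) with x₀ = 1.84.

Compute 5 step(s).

Equation: x² - 5 = 0
Fixed-point form: x = (x² + 5)/(2x)
x₀ = 1.84

x_1 = g(1.840000) = 2.278696
x_2 = g(2.278696) = 2.236467
x_3 = g(2.236467) = 2.236068
x_4 = g(2.236068) = 2.236068
x_5 = g(2.236068) = 2.236068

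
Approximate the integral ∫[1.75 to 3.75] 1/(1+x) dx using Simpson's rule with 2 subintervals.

f(x) = 1/(1+x)
a = 1.75, b = 3.75, n = 2
h = (b - a)/n = 1.000000

Simpson's rule: (h/3)[f(x₀) + 4f(x₁) + 2f(x₂) + ... + f(xₙ)]

x_0 = 1.7500, f(x_0) = 0.363636, coefficient = 1
x_1 = 2.7500, f(x_1) = 0.266667, coefficient = 4
x_2 = 3.7500, f(x_2) = 0.210526, coefficient = 1

I ≈ (1.000000/3) × 1.640829 = 0.546943
Exact value: 0.546544
Error: 0.000399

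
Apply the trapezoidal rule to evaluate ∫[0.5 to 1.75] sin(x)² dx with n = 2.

f(x) = sin(x)²
a = 0.5, b = 1.75, n = 2
h = (b - a)/n = 0.625000

Trapezoidal rule: (h/2)[f(x₀) + 2f(x₁) + 2f(x₂) + ... + f(xₙ)]

x_0 = 0.5000, f(x_0) = 0.229849, coefficient = 1
x_1 = 1.1250, f(x_1) = 0.814087, coefficient = 2
x_2 = 1.7500, f(x_2) = 0.968228, coefficient = 1

I ≈ (0.625000/2) × 2.826251 = 0.883203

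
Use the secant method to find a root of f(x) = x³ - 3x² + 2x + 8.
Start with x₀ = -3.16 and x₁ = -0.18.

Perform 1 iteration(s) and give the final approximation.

f(x) = x³ - 3x² + 2x + 8
x₀ = -3.16, x₁ = -0.18

Secant formula: x_{n+1} = x_n - f(x_n)(x_n - x_{n-1})/(f(x_n) - f(x_{n-1}))

Iteration 1:
  f(-3.160000) = -59.831296
  f(-0.180000) = 7.536968
  x_2 = -0.180000 - 7.536968×(-0.180000 - (-3.160000))/(7.536968 - (-59.831296))
       = -0.513394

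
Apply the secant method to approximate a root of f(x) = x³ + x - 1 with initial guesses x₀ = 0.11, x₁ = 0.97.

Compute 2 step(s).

f(x) = x³ + x - 1
x₀ = 0.11, x₁ = 0.97

Secant formula: x_{n+1} = x_n - f(x_n)(x_n - x_{n-1})/(f(x_n) - f(x_{n-1}))

Iteration 1:
  f(0.110000) = -0.888669
  f(0.970000) = 0.882673
  x_2 = 0.970000 - 0.882673×(0.970000 - 0.110000)/(0.882673 - (-0.888669))
       = 0.541456
Iteration 2:
  f(0.970000) = 0.882673
  f(0.541456) = -0.299804
  x_3 = 0.541456 - (-0.299804)×(0.541456 - 0.970000)/(-0.299804 - 0.882673)
       = 0.650108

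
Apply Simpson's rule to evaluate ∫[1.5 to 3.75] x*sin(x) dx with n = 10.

f(x) = x*sin(x)
a = 1.5, b = 3.75, n = 10
h = (b - a)/n = 0.225000

Simpson's rule: (h/3)[f(x₀) + 4f(x₁) + 2f(x₂) + ... + f(xₙ)]

x_0 = 1.5000, f(x_0) = 1.496242, coefficient = 1
x_1 = 1.7250, f(x_1) = 1.704531, coefficient = 4
x_2 = 1.9500, f(x_2) = 1.811471, coefficient = 2
x_3 = 2.1750, f(x_3) = 1.789927, coefficient = 4
x_4 = 2.4000, f(x_4) = 1.621112, coefficient = 2
x_5 = 2.6250, f(x_5) = 1.296541, coefficient = 4
x_6 = 2.8500, f(x_6) = 0.819312, coefficient = 2
x_7 = 3.0750, f(x_7) = 0.204621, coefficient = 4
x_8 = 3.3000, f(x_8) = -0.520561, coefficient = 2
x_9 = 3.5250, f(x_9) = -1.318641, coefficient = 4
x_10 = 3.7500, f(x_10) = -2.143355, coefficient = 1

I ≈ (0.225000/3) × 21.523472 = 1.614260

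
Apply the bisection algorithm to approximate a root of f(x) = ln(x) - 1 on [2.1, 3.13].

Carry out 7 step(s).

f(x) = ln(x) - 1
Initial interval: [2.1, 3.13]

Iteration 1:
  c_1 = (2.100000 + 3.130000)/2 = 2.615000
  f(c_1) = f(2.615000) = -0.038736
  f(a) × f(c) ≥ 0, new interval: [2.615000, 3.130000]
Iteration 2:
  c_2 = (2.615000 + 3.130000)/2 = 2.872500
  f(c_2) = f(2.872500) = 0.055183
  f(a) × f(c) < 0, new interval: [2.615000, 2.872500]
Iteration 3:
  c_3 = (2.615000 + 2.872500)/2 = 2.743750
  f(c_3) = f(2.743750) = 0.009326
  f(a) × f(c) < 0, new interval: [2.615000, 2.743750]
Iteration 4:
  c_4 = (2.615000 + 2.743750)/2 = 2.679375
  f(c_4) = f(2.679375) = -0.014416
  f(a) × f(c) ≥ 0, new interval: [2.679375, 2.743750]
Iteration 5:
  c_5 = (2.679375 + 2.743750)/2 = 2.711563
  f(c_5) = f(2.711563) = -0.002475
  f(a) × f(c) ≥ 0, new interval: [2.711563, 2.743750]
Iteration 6:
  c_6 = (2.711563 + 2.743750)/2 = 2.727656
  f(c_6) = f(2.727656) = 0.003443
  f(a) × f(c) < 0, new interval: [2.711563, 2.727656]
Iteration 7:
  c_7 = (2.711563 + 2.727656)/2 = 2.719609
  f(c_7) = f(2.719609) = 0.000488
  f(a) × f(c) < 0, new interval: [2.711563, 2.719609]

After 7 iteration(s), the approximation is c_7 = 2.719609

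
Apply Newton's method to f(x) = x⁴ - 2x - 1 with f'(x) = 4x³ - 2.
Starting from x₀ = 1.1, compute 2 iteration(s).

f(x) = x⁴ - 2x - 1
f'(x) = 4x³ - 2
x₀ = 1.1

Newton-Raphson formula: x_{n+1} = x_n - f(x_n)/f'(x_n)

Iteration 1:
  f(1.100000) = -1.735900
  f'(1.100000) = 3.324000
  x_1 = 1.100000 - (-1.735900)/3.324000 = 1.622232
Iteration 2:
  f(1.622232) = 2.681051
  f'(1.622232) = 15.076509
  x_2 = 1.622232 - 2.681051/15.076509 = 1.444403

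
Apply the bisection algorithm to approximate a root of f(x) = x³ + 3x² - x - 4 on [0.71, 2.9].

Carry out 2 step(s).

f(x) = x³ + 3x² - x - 4
Initial interval: [0.71, 2.9]

Iteration 1:
  c_1 = (0.710000 + 2.900000)/2 = 1.805000
  f(c_1) = f(1.805000) = 9.849810
  f(a) × f(c) < 0, new interval: [0.710000, 1.805000]
Iteration 2:
  c_2 = (0.710000 + 1.805000)/2 = 1.257500
  f(c_2) = f(1.257500) = 1.474911
  f(a) × f(c) < 0, new interval: [0.710000, 1.257500]

After 2 iteration(s), the approximation is c_2 = 1.257500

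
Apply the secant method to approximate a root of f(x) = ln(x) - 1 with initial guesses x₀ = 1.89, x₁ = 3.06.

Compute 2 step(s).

f(x) = ln(x) - 1
x₀ = 1.89, x₁ = 3.06

Secant formula: x_{n+1} = x_n - f(x_n)(x_n - x_{n-1})/(f(x_n) - f(x_{n-1}))

Iteration 1:
  f(1.890000) = -0.363423
  f(3.060000) = 0.118415
  x_2 = 3.060000 - 0.118415×(3.060000 - 1.890000)/(0.118415 - (-0.363423))
       = 2.772465
Iteration 2:
  f(3.060000) = 0.118415
  f(2.772465) = 0.019737
  x_3 = 2.772465 - 0.019737×(2.772465 - 3.060000)/(0.019737 - 0.118415)
       = 2.714955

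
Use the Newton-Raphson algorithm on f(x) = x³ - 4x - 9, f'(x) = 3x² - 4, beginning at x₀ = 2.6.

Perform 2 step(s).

f(x) = x³ - 4x - 9
f'(x) = 3x² - 4
x₀ = 2.6

Newton-Raphson formula: x_{n+1} = x_n - f(x_n)/f'(x_n)

Iteration 1:
  f(2.600000) = -1.824000
  f'(2.600000) = 16.280000
  x_1 = 2.600000 - (-1.824000)/16.280000 = 2.712039
Iteration 2:
  f(2.712039) = 0.099318
  f'(2.712039) = 18.065472
  x_2 = 2.712039 - 0.099318/18.065472 = 2.706542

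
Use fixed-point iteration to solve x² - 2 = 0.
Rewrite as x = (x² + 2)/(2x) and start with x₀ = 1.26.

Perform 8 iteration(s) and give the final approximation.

Equation: x² - 2 = 0
Fixed-point form: x = (x² + 2)/(2x)
x₀ = 1.26

x_1 = g(1.260000) = 1.423651
x_2 = g(1.423651) = 1.414245
x_3 = g(1.414245) = 1.414214
x_4 = g(1.414214) = 1.414214
x_5 = g(1.414214) = 1.414214
x_6 = g(1.414214) = 1.414214
x_7 = g(1.414214) = 1.414214
x_8 = g(1.414214) = 1.414214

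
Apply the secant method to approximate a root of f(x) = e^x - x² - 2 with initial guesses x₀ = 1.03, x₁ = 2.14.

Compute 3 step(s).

f(x) = e^x - x² - 2
x₀ = 1.03, x₁ = 2.14

Secant formula: x_{n+1} = x_n - f(x_n)(x_n - x_{n-1})/(f(x_n) - f(x_{n-1}))

Iteration 1:
  f(1.030000) = -0.259834
  f(2.140000) = 1.919838
  x_2 = 2.140000 - 1.919838×(2.140000 - 1.030000)/(1.919838 - (-0.259834))
       = 1.162321
Iteration 2:
  f(2.140000) = 1.919838
  f(1.162321) = -0.153645
  x_3 = 1.162321 - (-0.153645)×(1.162321 - 2.140000)/(-0.153645 - 1.919838)
       = 1.234767
Iteration 3:
  f(1.162321) = -0.153645
  f(1.234767) = -0.087072
  x_4 = 1.234767 - (-0.087072)×(1.234767 - 1.162321)/(-0.087072 - (-0.153645))
       = 1.329522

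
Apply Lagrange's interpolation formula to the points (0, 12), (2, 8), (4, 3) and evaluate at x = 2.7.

Lagrange interpolation formula:
P(x) = Σ yᵢ × Lᵢ(x)
where Lᵢ(x) = Π_{j≠i} (x - xⱼ)/(xᵢ - xⱼ)

L_0(2.7) = (2.7 - 2)/(0 - 2) × (2.7 - 4)/(0 - 4) = -0.113750
L_1(2.7) = (2.7 - 0)/(2 - 0) × (2.7 - 4)/(2 - 4) = 0.877500
L_2(2.7) = (2.7 - 0)/(4 - 0) × (2.7 - 2)/(4 - 2) = 0.236250

P(2.7) = 12×L_0(2.7) + 8×L_1(2.7) + 3×L_2(2.7)
P(2.7) = 6.363750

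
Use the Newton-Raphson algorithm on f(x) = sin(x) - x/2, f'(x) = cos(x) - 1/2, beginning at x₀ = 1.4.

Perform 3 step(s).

f(x) = sin(x) - x/2
f'(x) = cos(x) - 1/2
x₀ = 1.4

Newton-Raphson formula: x_{n+1} = x_n - f(x_n)/f'(x_n)

Iteration 1:
  f(1.400000) = 0.285450
  f'(1.400000) = -0.330033
  x_1 = 1.400000 - 0.285450/(-0.330033) = 2.264913
Iteration 2:
  f(2.264913) = -0.363838
  f'(2.264913) = -1.139707
  x_2 = 2.264913 - (-0.363838)/(-1.139707) = 1.945675
Iteration 3:
  f(1.945675) = -0.042286
  f'(1.945675) = -0.866160
  x_3 = 1.945675 - (-0.042286)/(-0.866160) = 1.896856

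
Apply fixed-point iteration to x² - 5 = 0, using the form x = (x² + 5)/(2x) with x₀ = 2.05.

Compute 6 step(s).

Equation: x² - 5 = 0
Fixed-point form: x = (x² + 5)/(2x)
x₀ = 2.05

x_1 = g(2.050000) = 2.244512
x_2 = g(2.244512) = 2.236084
x_3 = g(2.236084) = 2.236068
x_4 = g(2.236068) = 2.236068
x_5 = g(2.236068) = 2.236068
x_6 = g(2.236068) = 2.236068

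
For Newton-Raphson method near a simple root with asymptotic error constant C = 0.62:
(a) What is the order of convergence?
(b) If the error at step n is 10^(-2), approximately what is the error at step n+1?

(a) Newton-Raphson has quadratic (order 2) convergence near simple roots.
    This means |e_{n+1}| ≈ C|e_n|².

(b) With |e_n| = 10^(-2) and C = 0.62:
    |e_{n+1}| ≈ 0.62 × (10^(-2))² = 0.62 × 10^(-4)

(a) 2 (quadratic); (b) |e_{n+1}| ≈ 6.200e-05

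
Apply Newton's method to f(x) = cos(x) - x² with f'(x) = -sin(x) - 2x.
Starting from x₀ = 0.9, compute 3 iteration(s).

f(x) = cos(x) - x²
f'(x) = -sin(x) - 2x
x₀ = 0.9

Newton-Raphson formula: x_{n+1} = x_n - f(x_n)/f'(x_n)

Iteration 1:
  f(0.900000) = -0.188390
  f'(0.900000) = -2.583327
  x_1 = 0.900000 - (-0.188390)/(-2.583327) = 0.827075
Iteration 2:
  f(0.827075) = -0.007021
  f'(0.827075) = -2.390103
  x_2 = 0.827075 - (-0.007021)/(-2.390103) = 0.824137
Iteration 3:
  f(0.824137) = -0.000012
  f'(0.824137) = -2.382236
  x_3 = 0.824137 - (-0.000012)/(-2.382236) = 0.824132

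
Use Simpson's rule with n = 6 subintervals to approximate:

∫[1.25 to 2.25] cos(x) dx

f(x) = cos(x)
a = 1.25, b = 2.25, n = 6
h = (b - a)/n = 0.166667

Simpson's rule: (h/3)[f(x₀) + 4f(x₁) + 2f(x₂) + ... + f(xₙ)]

x_0 = 1.2500, f(x_0) = 0.315322, coefficient = 1
x_1 = 1.4167, f(x_1) = 0.153520, coefficient = 4
x_2 = 1.5833, f(x_2) = -0.012537, coefficient = 2
x_3 = 1.7500, f(x_3) = -0.178246, coefficient = 4
x_4 = 1.9167, f(x_4) = -0.339016, coefficient = 2
x_5 = 2.0833, f(x_5) = -0.490390, coefficient = 4
x_6 = 2.2500, f(x_6) = -0.628174, coefficient = 1

I ≈ (0.166667/3) × -3.076419 = -0.170912
Exact value: -0.170911
Error: 0.000001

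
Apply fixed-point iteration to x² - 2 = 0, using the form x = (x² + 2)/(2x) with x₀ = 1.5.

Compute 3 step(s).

Equation: x² - 2 = 0
Fixed-point form: x = (x² + 2)/(2x)
x₀ = 1.5

x_1 = g(1.500000) = 1.416667
x_2 = g(1.416667) = 1.414216
x_3 = g(1.414216) = 1.414214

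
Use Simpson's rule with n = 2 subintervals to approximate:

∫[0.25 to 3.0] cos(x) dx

f(x) = cos(x)
a = 0.25, b = 3.0, n = 2
h = (b - a)/n = 1.375000

Simpson's rule: (h/3)[f(x₀) + 4f(x₁) + 2f(x₂) + ... + f(xₙ)]

x_0 = 0.2500, f(x_0) = 0.968912, coefficient = 1
x_1 = 1.6250, f(x_1) = -0.054177, coefficient = 4
x_2 = 3.0000, f(x_2) = -0.989992, coefficient = 1

I ≈ (1.375000/3) × -0.237789 = -0.108986
Exact value: -0.106284
Error: 0.002702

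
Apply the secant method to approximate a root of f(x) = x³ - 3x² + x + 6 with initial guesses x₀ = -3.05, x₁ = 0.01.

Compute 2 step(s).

f(x) = x³ - 3x² + x + 6
x₀ = -3.05, x₁ = 0.01

Secant formula: x_{n+1} = x_n - f(x_n)(x_n - x_{n-1})/(f(x_n) - f(x_{n-1}))

Iteration 1:
  f(-3.050000) = -53.330125
  f(0.010000) = 6.009701
  x_2 = 0.010000 - 6.009701×(0.010000 - (-3.050000))/(6.009701 - (-53.330125))
       = -0.299905
Iteration 2:
  f(0.010000) = 6.009701
  f(-0.299905) = 5.403293
  x_3 = -0.299905 - 5.403293×(-0.299905 - 0.010000)/(5.403293 - 6.009701)
       = -3.061255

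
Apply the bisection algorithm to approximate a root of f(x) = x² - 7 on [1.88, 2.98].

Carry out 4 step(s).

f(x) = x² - 7
Initial interval: [1.88, 2.98]

Iteration 1:
  c_1 = (1.880000 + 2.980000)/2 = 2.430000
  f(c_1) = f(2.430000) = -1.095100
  f(a) × f(c) ≥ 0, new interval: [2.430000, 2.980000]
Iteration 2:
  c_2 = (2.430000 + 2.980000)/2 = 2.705000
  f(c_2) = f(2.705000) = 0.317025
  f(a) × f(c) < 0, new interval: [2.430000, 2.705000]
Iteration 3:
  c_3 = (2.430000 + 2.705000)/2 = 2.567500
  f(c_3) = f(2.567500) = -0.407944
  f(a) × f(c) ≥ 0, new interval: [2.567500, 2.705000]
Iteration 4:
  c_4 = (2.567500 + 2.705000)/2 = 2.636250
  f(c_4) = f(2.636250) = -0.050186
  f(a) × f(c) ≥ 0, new interval: [2.636250, 2.705000]

After 4 iteration(s), the approximation is c_4 = 2.636250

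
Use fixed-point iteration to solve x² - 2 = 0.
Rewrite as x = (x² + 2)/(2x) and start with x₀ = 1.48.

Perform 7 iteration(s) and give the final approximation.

Equation: x² - 2 = 0
Fixed-point form: x = (x² + 2)/(2x)
x₀ = 1.48

x_1 = g(1.480000) = 1.415676
x_2 = g(1.415676) = 1.414214
x_3 = g(1.414214) = 1.414214
x_4 = g(1.414214) = 1.414214
x_5 = g(1.414214) = 1.414214
x_6 = g(1.414214) = 1.414214
x_7 = g(1.414214) = 1.414214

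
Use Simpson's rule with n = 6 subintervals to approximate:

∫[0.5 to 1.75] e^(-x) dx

f(x) = e^(-x)
a = 0.5, b = 1.75, n = 6
h = (b - a)/n = 0.208333

Simpson's rule: (h/3)[f(x₀) + 4f(x₁) + 2f(x₂) + ... + f(xₙ)]

x_0 = 0.5000, f(x_0) = 0.606531, coefficient = 1
x_1 = 0.7083, f(x_1) = 0.492464, coefficient = 4
x_2 = 0.9167, f(x_2) = 0.399850, coefficient = 2
x_3 = 1.1250, f(x_3) = 0.324652, coefficient = 4
x_4 = 1.3333, f(x_4) = 0.263597, coefficient = 2
x_5 = 1.5417, f(x_5) = 0.214024, coefficient = 4
x_6 = 1.7500, f(x_6) = 0.173774, coefficient = 1

I ≈ (0.208333/3) × 6.231762 = 0.432761
Exact value: 0.432757
Error: 0.000005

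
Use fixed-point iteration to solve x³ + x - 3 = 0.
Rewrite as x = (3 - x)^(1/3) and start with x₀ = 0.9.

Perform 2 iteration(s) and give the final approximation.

Equation: x³ + x - 3 = 0
Fixed-point form: x = (3 - x)^(1/3)
x₀ = 0.9

x_1 = g(0.900000) = 1.280579
x_2 = g(1.280579) = 1.198011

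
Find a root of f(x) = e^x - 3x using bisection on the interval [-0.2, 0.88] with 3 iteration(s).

f(x) = e^x - 3x
Initial interval: [-0.2, 0.88]

Iteration 1:
  c_1 = (-0.200000 + 0.880000)/2 = 0.340000
  f(c_1) = f(0.340000) = 0.384948
  f(a) × f(c) ≥ 0, new interval: [0.340000, 0.880000]
Iteration 2:
  c_2 = (0.340000 + 0.880000)/2 = 0.610000
  f(c_2) = f(0.610000) = 0.010431
  f(a) × f(c) ≥ 0, new interval: [0.610000, 0.880000]
Iteration 3:
  c_3 = (0.610000 + 0.880000)/2 = 0.745000
  f(c_3) = f(0.745000) = -0.128559
  f(a) × f(c) < 0, new interval: [0.610000, 0.745000]

After 3 iteration(s), the approximation is c_3 = 0.745000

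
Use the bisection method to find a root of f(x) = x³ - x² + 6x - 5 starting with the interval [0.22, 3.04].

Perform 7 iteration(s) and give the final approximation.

f(x) = x³ - x² + 6x - 5
Initial interval: [0.22, 3.04]

Iteration 1:
  c_1 = (0.220000 + 3.040000)/2 = 1.630000
  f(c_1) = f(1.630000) = 6.453847
  f(a) × f(c) < 0, new interval: [0.220000, 1.630000]
Iteration 2:
  c_2 = (0.220000 + 1.630000)/2 = 0.925000
  f(c_2) = f(0.925000) = 0.485828
  f(a) × f(c) < 0, new interval: [0.220000, 0.925000]
Iteration 3:
  c_3 = (0.220000 + 0.925000)/2 = 0.572500
  f(c_3) = f(0.572500) = -1.705116
  f(a) × f(c) ≥ 0, new interval: [0.572500, 0.925000]
Iteration 4:
  c_4 = (0.572500 + 0.925000)/2 = 0.748750
  f(c_4) = f(0.748750) = -0.648357
  f(a) × f(c) ≥ 0, new interval: [0.748750, 0.925000]
Iteration 5:
  c_5 = (0.748750 + 0.925000)/2 = 0.836875
  f(c_5) = f(0.836875) = -0.092996
  f(a) × f(c) ≥ 0, new interval: [0.836875, 0.925000]
Iteration 6:
  c_6 = (0.836875 + 0.925000)/2 = 0.880938
  f(c_6) = f(0.880938) = 0.193226
  f(a) × f(c) < 0, new interval: [0.836875, 0.880938]
Iteration 7:
  c_7 = (0.836875 + 0.880938)/2 = 0.858906
  f(c_7) = f(0.858906) = 0.049350
  f(a) × f(c) < 0, new interval: [0.836875, 0.858906]

After 7 iteration(s), the approximation is c_7 = 0.858906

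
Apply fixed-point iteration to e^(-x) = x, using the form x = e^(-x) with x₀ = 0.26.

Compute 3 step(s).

Equation: e^(-x) = x
Fixed-point form: x = e^(-x)
x₀ = 0.26

x_1 = g(0.260000) = 0.771052
x_2 = g(0.771052) = 0.462526
x_3 = g(0.462526) = 0.629691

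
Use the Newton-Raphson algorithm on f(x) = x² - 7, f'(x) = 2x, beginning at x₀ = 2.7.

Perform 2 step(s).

f(x) = x² - 7
f'(x) = 2x
x₀ = 2.7

Newton-Raphson formula: x_{n+1} = x_n - f(x_n)/f'(x_n)

Iteration 1:
  f(2.700000) = 0.290000
  f'(2.700000) = 5.400000
  x_1 = 2.700000 - 0.290000/5.400000 = 2.646296
Iteration 2:
  f(2.646296) = 0.002884
  f'(2.646296) = 5.292593
  x_2 = 2.646296 - 0.002884/5.292593 = 2.645751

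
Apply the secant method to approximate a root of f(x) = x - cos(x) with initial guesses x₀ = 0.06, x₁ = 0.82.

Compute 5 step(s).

f(x) = x - cos(x)
x₀ = 0.06, x₁ = 0.82

Secant formula: x_{n+1} = x_n - f(x_n)(x_n - x_{n-1})/(f(x_n) - f(x_{n-1}))

Iteration 1:
  f(0.060000) = -0.938201
  f(0.820000) = 0.137779
  x_2 = 0.820000 - 0.137779×(0.820000 - 0.060000)/(0.137779 - (-0.938201))
       = 0.722682
Iteration 2:
  f(0.820000) = 0.137779
  f(0.722682) = -0.027352
  x_3 = 0.722682 - (-0.027352)×(0.722682 - 0.820000)/(-0.027352 - 0.137779)
       = 0.738802
Iteration 3:
  f(0.722682) = -0.027352
  f(0.738802) = -0.000474
  x_4 = 0.738802 - (-0.000474)×(0.738802 - 0.722682)/(-0.000474 - (-0.027352))
       = 0.739086
Iteration 4:
  f(0.738802) = -0.000474
  f(0.739086) = 0.000002
  x_5 = 0.739086 - 0.000002×(0.739086 - 0.738802)/(0.000002 - (-0.000474))
       = 0.739085
Iteration 5:
  f(0.739086) = 0.000002
  f(0.739085) = 0.000000
  x_6 = 0.739085 - 0.000000×(0.739085 - 0.739086)/(0.000000 - 0.000002)
       = 0.739085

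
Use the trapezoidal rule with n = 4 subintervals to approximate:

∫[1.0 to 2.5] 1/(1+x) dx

f(x) = 1/(1+x)
a = 1.0, b = 2.5, n = 4
h = (b - a)/n = 0.375000

Trapezoidal rule: (h/2)[f(x₀) + 2f(x₁) + 2f(x₂) + ... + f(xₙ)]

x_0 = 1.0000, f(x_0) = 0.500000, coefficient = 1
x_1 = 1.3750, f(x_1) = 0.421053, coefficient = 2
x_2 = 1.7500, f(x_2) = 0.363636, coefficient = 2
x_3 = 2.1250, f(x_3) = 0.320000, coefficient = 2
x_4 = 2.5000, f(x_4) = 0.285714, coefficient = 1

I ≈ (0.375000/2) × 2.995092 = 0.561580
Exact value: 0.559616
Error: 0.001964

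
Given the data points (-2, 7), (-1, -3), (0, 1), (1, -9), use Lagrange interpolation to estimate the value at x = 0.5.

Lagrange interpolation formula:
P(x) = Σ yᵢ × Lᵢ(x)
where Lᵢ(x) = Π_{j≠i} (x - xⱼ)/(xᵢ - xⱼ)

L_0(0.5) = (0.5 - (-1))/(-2 - (-1)) × (0.5 - 0)/(-2 - 0) × (0.5 - 1)/(-2 - 1) = 0.062500
L_1(0.5) = (0.5 - (-2))/(-1 - (-2)) × (0.5 - 0)/(-1 - 0) × (0.5 - 1)/(-1 - 1) = -0.312500
L_2(0.5) = (0.5 - (-2))/(0 - (-2)) × (0.5 - (-1))/(0 - (-1)) × (0.5 - 1)/(0 - 1) = 0.937500
L_3(0.5) = (0.5 - (-2))/(1 - (-2)) × (0.5 - (-1))/(1 - (-1)) × (0.5 - 0)/(1 - 0) = 0.312500

P(0.5) = 7×L_0(0.5) + (-3)×L_1(0.5) + 1×L_2(0.5) + (-9)×L_3(0.5)
P(0.5) = -0.500000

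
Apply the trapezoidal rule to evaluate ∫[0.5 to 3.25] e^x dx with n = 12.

f(x) = e^x
a = 0.5, b = 3.25, n = 12
h = (b - a)/n = 0.229167

Trapezoidal rule: (h/2)[f(x₀) + 2f(x₁) + 2f(x₂) + ... + f(xₙ)]

x_0 = 0.5000, f(x_0) = 1.648721, coefficient = 1
x_1 = 0.7292, f(x_1) = 2.073352, coefficient = 2
x_2 = 0.9583, f(x_2) = 2.607347, coefficient = 2
x_3 = 1.1875, f(x_3) = 3.278874, coefficient = 2
x_4 = 1.4167, f(x_4) = 4.123353, coefficient = 2
x_5 = 1.6458, f(x_5) = 5.185329, coefficient = 2
x_6 = 1.8750, f(x_6) = 6.520819, coefficient = 2
x_7 = 2.1042, f(x_7) = 8.200267, coefficient = 2
x_8 = 2.3333, f(x_8) = 10.312259, coefficient = 2
x_9 = 2.5625, f(x_9) = 12.968197, coefficient = 2
x_10 = 2.7917, f(x_10) = 16.308177, coefficient = 2
x_11 = 3.0208, f(x_11) = 20.508375, coefficient = 2
x_12 = 3.2500, f(x_12) = 25.790340, coefficient = 1

I ≈ (0.229167/2) × 211.611760 = 24.247181
Exact value: 24.141619
Error: 0.105562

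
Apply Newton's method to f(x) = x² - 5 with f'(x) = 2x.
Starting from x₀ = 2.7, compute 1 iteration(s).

f(x) = x² - 5
f'(x) = 2x
x₀ = 2.7

Newton-Raphson formula: x_{n+1} = x_n - f(x_n)/f'(x_n)

Iteration 1:
  f(2.700000) = 2.290000
  f'(2.700000) = 5.400000
  x_1 = 2.700000 - 2.290000/5.400000 = 2.275926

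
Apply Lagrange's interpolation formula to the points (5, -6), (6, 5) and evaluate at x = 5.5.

Lagrange interpolation formula:
P(x) = Σ yᵢ × Lᵢ(x)
where Lᵢ(x) = Π_{j≠i} (x - xⱼ)/(xᵢ - xⱼ)

L_0(5.5) = (5.5 - 6)/(5 - 6) = 0.500000
L_1(5.5) = (5.5 - 5)/(6 - 5) = 0.500000

P(5.5) = (-6)×L_0(5.5) + 5×L_1(5.5)
P(5.5) = -0.500000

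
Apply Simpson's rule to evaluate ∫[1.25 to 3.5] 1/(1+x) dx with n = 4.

f(x) = 1/(1+x)
a = 1.25, b = 3.5, n = 4
h = (b - a)/n = 0.562500

Simpson's rule: (h/3)[f(x₀) + 4f(x₁) + 2f(x₂) + ... + f(xₙ)]

x_0 = 1.2500, f(x_0) = 0.444444, coefficient = 1
x_1 = 1.8125, f(x_1) = 0.355556, coefficient = 4
x_2 = 2.3750, f(x_2) = 0.296296, coefficient = 2
x_3 = 2.9375, f(x_3) = 0.253968, coefficient = 4
x_4 = 3.5000, f(x_4) = 0.222222, coefficient = 1

I ≈ (0.562500/3) × 3.697354 = 0.693254
Exact value: 0.693147
Error: 0.000107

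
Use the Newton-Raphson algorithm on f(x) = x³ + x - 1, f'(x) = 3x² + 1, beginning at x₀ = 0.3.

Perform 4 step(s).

f(x) = x³ + x - 1
f'(x) = 3x² + 1
x₀ = 0.3

Newton-Raphson formula: x_{n+1} = x_n - f(x_n)/f'(x_n)

Iteration 1:
  f(0.300000) = -0.673000
  f'(0.300000) = 1.270000
  x_1 = 0.300000 - (-0.673000)/1.270000 = 0.829921
Iteration 2:
  f(0.829921) = 0.401546
  f'(0.829921) = 3.066308
  x_2 = 0.829921 - 0.401546/3.066308 = 0.698967
Iteration 3:
  f(0.698967) = 0.040451
  f'(0.698967) = 2.465665
  x_3 = 0.698967 - 0.040451/2.465665 = 0.682561
Iteration 4:
  f(0.682561) = 0.000560
  f'(0.682561) = 2.397670
  x_4 = 0.682561 - 0.000560/2.397670 = 0.682328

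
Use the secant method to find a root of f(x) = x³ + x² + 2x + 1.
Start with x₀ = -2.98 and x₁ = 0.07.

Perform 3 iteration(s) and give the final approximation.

f(x) = x³ + x² + 2x + 1
x₀ = -2.98, x₁ = 0.07

Secant formula: x_{n+1} = x_n - f(x_n)(x_n - x_{n-1})/(f(x_n) - f(x_{n-1}))

Iteration 1:
  f(-2.980000) = -22.543192
  f(0.070000) = 1.145243
  x_2 = 0.070000 - 1.145243×(0.070000 - (-2.980000))/(1.145243 - (-22.543192))
       = -0.077456
Iteration 2:
  f(0.070000) = 1.145243
  f(-0.077456) = 0.850624
  x_3 = -0.077456 - 0.850624×(-0.077456 - 0.070000)/(0.850624 - 1.145243)
       = -0.503188
Iteration 3:
  f(-0.077456) = 0.850624
  f(-0.503188) = 0.119415
  x_4 = -0.503188 - 0.119415×(-0.503188 - (-0.077456))/(0.119415 - 0.850624)
       = -0.572716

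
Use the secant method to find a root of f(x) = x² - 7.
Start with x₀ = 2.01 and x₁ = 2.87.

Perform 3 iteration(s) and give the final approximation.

f(x) = x² - 7
x₀ = 2.01, x₁ = 2.87

Secant formula: x_{n+1} = x_n - f(x_n)(x_n - x_{n-1})/(f(x_n) - f(x_{n-1}))

Iteration 1:
  f(2.010000) = -2.959900
  f(2.870000) = 1.236900
  x_2 = 2.870000 - 1.236900×(2.870000 - 2.010000)/(1.236900 - (-2.959900))
       = 2.616537
Iteration 2:
  f(2.870000) = 1.236900
  f(2.616537) = -0.153735
  x_3 = 2.616537 - (-0.153735)×(2.616537 - 2.870000)/(-0.153735 - 1.236900)
       = 2.644557
Iteration 3:
  f(2.616537) = -0.153735
  f(2.644557) = -0.006317
  x_4 = 2.644557 - (-0.006317)×(2.644557 - 2.616537)/(-0.006317 - (-0.153735))
       = 2.645758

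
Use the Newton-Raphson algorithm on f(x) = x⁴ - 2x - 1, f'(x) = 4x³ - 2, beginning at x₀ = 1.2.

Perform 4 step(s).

f(x) = x⁴ - 2x - 1
f'(x) = 4x³ - 2
x₀ = 1.2

Newton-Raphson formula: x_{n+1} = x_n - f(x_n)/f'(x_n)

Iteration 1:
  f(1.200000) = -1.326400
  f'(1.200000) = 4.912000
  x_1 = 1.200000 - (-1.326400)/4.912000 = 1.470033
Iteration 2:
  f(1.470033) = 0.729838
  f'(1.470033) = 10.706937
  x_2 = 1.470033 - 0.729838/10.706937 = 1.401868
Iteration 3:
  f(1.401868) = 0.058405
  f'(1.401868) = 9.019986
  x_3 = 1.401868 - 0.058405/9.019986 = 1.395393
Iteration 4:
  f(1.395393) = 0.000493
  f'(1.395393) = 8.867990
  x_4 = 1.395393 - 0.000493/8.867990 = 1.395337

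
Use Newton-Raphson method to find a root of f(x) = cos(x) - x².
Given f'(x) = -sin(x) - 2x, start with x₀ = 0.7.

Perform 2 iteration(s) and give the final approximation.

f(x) = cos(x) - x²
f'(x) = -sin(x) - 2x
x₀ = 0.7

Newton-Raphson formula: x_{n+1} = x_n - f(x_n)/f'(x_n)

Iteration 1:
  f(0.700000) = 0.274842
  f'(0.700000) = -2.044218
  x_1 = 0.700000 - 0.274842/(-2.044218) = 0.834449
Iteration 2:
  f(0.834449) = -0.024718
  f'(0.834449) = -2.409823
  x_2 = 0.834449 - (-0.024718)/(-2.409823) = 0.824191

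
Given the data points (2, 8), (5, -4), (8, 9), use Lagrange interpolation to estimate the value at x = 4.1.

Lagrange interpolation formula:
P(x) = Σ yᵢ × Lᵢ(x)
where Lᵢ(x) = Π_{j≠i} (x - xⱼ)/(xᵢ - xⱼ)

L_0(4.1) = (4.1 - 5)/(2 - 5) × (4.1 - 8)/(2 - 8) = 0.195000
L_1(4.1) = (4.1 - 2)/(5 - 2) × (4.1 - 8)/(5 - 8) = 0.910000
L_2(4.1) = (4.1 - 2)/(8 - 2) × (4.1 - 5)/(8 - 5) = -0.105000

P(4.1) = 8×L_0(4.1) + (-4)×L_1(4.1) + 9×L_2(4.1)
P(4.1) = -3.025000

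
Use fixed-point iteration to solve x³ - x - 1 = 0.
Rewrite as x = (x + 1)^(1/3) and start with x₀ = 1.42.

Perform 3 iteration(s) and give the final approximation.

Equation: x³ - x - 1 = 0
Fixed-point form: x = (x + 1)^(1/3)
x₀ = 1.42

x_1 = g(1.420000) = 1.342575
x_2 = g(1.342575) = 1.328101
x_3 = g(1.328101) = 1.325360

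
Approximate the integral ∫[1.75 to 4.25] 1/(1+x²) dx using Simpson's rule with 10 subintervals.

f(x) = 1/(1+x²)
a = 1.75, b = 4.25, n = 10
h = (b - a)/n = 0.250000

Simpson's rule: (h/3)[f(x₀) + 4f(x₁) + 2f(x₂) + ... + f(xₙ)]

x_0 = 1.7500, f(x_0) = 0.246154, coefficient = 1
x_1 = 2.0000, f(x_1) = 0.200000, coefficient = 4
x_2 = 2.2500, f(x_2) = 0.164948, coefficient = 2
x_3 = 2.5000, f(x_3) = 0.137931, coefficient = 4
x_4 = 2.7500, f(x_4) = 0.116788, coefficient = 2
x_5 = 3.0000, f(x_5) = 0.100000, coefficient = 4
x_6 = 3.2500, f(x_6) = 0.086486, coefficient = 2
x_7 = 3.5000, f(x_7) = 0.075472, coefficient = 4
x_8 = 3.7500, f(x_8) = 0.066390, coefficient = 2
x_9 = 4.0000, f(x_9) = 0.058824, coefficient = 4
x_10 = 4.2500, f(x_10) = 0.052459, coefficient = 1

I ≈ (0.250000/3) × 3.456745 = 0.288062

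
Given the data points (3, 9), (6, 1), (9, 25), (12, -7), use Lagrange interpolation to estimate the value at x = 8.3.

Lagrange interpolation formula:
P(x) = Σ yᵢ × Lᵢ(x)
where Lᵢ(x) = Π_{j≠i} (x - xⱼ)/(xᵢ - xⱼ)

L_0(8.3) = (8.3 - 6)/(3 - 6) × (8.3 - 9)/(3 - 9) × (8.3 - 12)/(3 - 12) = -0.036772
L_1(8.3) = (8.3 - 3)/(6 - 3) × (8.3 - 9)/(6 - 9) × (8.3 - 12)/(6 - 12) = 0.254204
L_2(8.3) = (8.3 - 3)/(9 - 3) × (8.3 - 6)/(9 - 6) × (8.3 - 12)/(9 - 12) = 0.835241
L_3(8.3) = (8.3 - 3)/(12 - 3) × (8.3 - 6)/(12 - 6) × (8.3 - 9)/(12 - 9) = -0.052673

P(8.3) = 9×L_0(8.3) + 1×L_1(8.3) + 25×L_2(8.3) + (-7)×L_3(8.3)
P(8.3) = 21.172988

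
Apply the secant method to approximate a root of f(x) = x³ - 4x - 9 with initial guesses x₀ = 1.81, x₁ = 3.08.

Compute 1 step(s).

f(x) = x³ - 4x - 9
x₀ = 1.81, x₁ = 3.08

Secant formula: x_{n+1} = x_n - f(x_n)(x_n - x_{n-1})/(f(x_n) - f(x_{n-1}))

Iteration 1:
  f(1.810000) = -10.310259
  f(3.080000) = 7.898112
  x_2 = 3.080000 - 7.898112×(3.080000 - 1.810000)/(7.898112 - (-10.310259))
       = 2.529121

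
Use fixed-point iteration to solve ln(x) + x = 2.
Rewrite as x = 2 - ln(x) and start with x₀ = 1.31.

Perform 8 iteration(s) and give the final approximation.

Equation: ln(x) + x = 2
Fixed-point form: x = 2 - ln(x)
x₀ = 1.31

x_1 = g(1.310000) = 1.729973
x_2 = g(1.729973) = 1.451894
x_3 = g(1.451894) = 1.627131
x_4 = g(1.627131) = 1.513182
x_5 = g(1.513182) = 1.585785
x_6 = g(1.585785) = 1.538920
x_7 = g(1.538920) = 1.568919
x_8 = g(1.568919) = 1.549613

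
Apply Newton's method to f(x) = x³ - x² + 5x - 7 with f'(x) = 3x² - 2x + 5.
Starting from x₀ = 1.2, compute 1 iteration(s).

f(x) = x³ - x² + 5x - 7
f'(x) = 3x² - 2x + 5
x₀ = 1.2

Newton-Raphson formula: x_{n+1} = x_n - f(x_n)/f'(x_n)

Iteration 1:
  f(1.200000) = -0.712000
  f'(1.200000) = 6.920000
  x_1 = 1.200000 - (-0.712000)/6.920000 = 1.302890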